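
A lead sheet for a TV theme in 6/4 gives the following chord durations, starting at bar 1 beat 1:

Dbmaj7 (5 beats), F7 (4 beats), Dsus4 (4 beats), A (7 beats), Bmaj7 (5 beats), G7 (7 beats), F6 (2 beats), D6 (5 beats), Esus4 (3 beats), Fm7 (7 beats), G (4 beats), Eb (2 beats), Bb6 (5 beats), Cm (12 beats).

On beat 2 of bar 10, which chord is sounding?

Bb6

Beat 2 of bar 10 is beat (10−1)×6 + 2 = 56 overall.
Running totals: Dbmaj7 ends at 5, F7 ends at 9, Dsus4 ends at 13, A ends at 20, Bmaj7 ends at 25, G7 ends at 32, F6 ends at 34, D6 ends at 39, Esus4 ends at 42, Fm7 ends at 49, G ends at 53, Eb ends at 55, Bb6 ends at 60.
Beat 56 falls within Bb6.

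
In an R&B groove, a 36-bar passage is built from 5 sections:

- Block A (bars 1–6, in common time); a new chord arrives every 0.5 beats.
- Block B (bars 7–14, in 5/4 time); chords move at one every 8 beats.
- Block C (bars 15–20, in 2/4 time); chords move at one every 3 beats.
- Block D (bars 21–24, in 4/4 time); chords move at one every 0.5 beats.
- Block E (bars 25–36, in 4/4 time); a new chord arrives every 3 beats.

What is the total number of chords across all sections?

A: 6 bars × 4 beats = 24 beats; 0.5 beats/chord → 48 chords.
B: 8 bars × 5 beats = 40 beats; 8 beats/chord → 5 chords.
C: 6 bars × 2 beats = 12 beats; 3 beats/chord → 4 chords.
D: 4 bars × 4 beats = 16 beats; 0.5 beats/chord → 32 chords.
E: 12 bars × 4 beats = 48 beats; 3 beats/chord → 16 chords.
Total: 48 + 5 + 4 + 32 + 16 = 105.

105 chords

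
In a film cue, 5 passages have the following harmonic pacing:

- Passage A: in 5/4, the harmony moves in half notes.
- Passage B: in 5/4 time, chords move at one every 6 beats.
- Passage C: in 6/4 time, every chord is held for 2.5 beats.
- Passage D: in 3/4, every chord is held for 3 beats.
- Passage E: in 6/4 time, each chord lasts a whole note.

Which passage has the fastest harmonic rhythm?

A: 5/2 = 2.5 chords/bar.
B: 5/6 = 5/6 chords/bar.
C: 6/2.5 = 2.4 chords/bar.
D: 3/3 = 1 chord/bar.
E: 6/4 = 1.5 chords/bar.
Fastest is A at 2.5 chords/bar.

Passage A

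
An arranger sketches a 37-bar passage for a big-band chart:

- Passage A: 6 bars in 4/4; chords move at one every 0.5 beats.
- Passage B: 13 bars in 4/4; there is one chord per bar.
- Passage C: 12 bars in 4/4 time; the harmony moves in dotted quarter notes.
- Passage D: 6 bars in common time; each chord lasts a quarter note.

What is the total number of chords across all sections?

A has 24 beats and chords last 0.5 each, so 48 chords.
B has 52 beats and chords last 4 each, so 13 chords.
C has 48 beats and chords last 1.5 each, so 32 chords.
D has 24 beats and chords last 1 each, so 24 chords.
Total: 48 + 13 + 32 + 24 = 117.

117 chords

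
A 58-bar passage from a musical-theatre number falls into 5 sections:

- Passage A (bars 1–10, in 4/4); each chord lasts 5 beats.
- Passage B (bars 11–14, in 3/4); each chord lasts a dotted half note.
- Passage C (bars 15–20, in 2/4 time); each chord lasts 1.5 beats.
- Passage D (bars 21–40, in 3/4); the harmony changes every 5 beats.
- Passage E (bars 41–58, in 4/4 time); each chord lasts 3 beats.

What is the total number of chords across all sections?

56 chords

A: 10·4 = 40 beats, 40/5 = 8 chords.
B: 4·3 = 12 beats, 12/3 = 4 chords.
C: 6·2 = 12 beats, 12/1.5 = 8 chords.
D: 20·3 = 60 beats, 60/5 = 12 chords.
E: 18·4 = 72 beats, 72/3 = 24 chords.
Total: 8 + 4 + 8 + 12 + 24 = 56.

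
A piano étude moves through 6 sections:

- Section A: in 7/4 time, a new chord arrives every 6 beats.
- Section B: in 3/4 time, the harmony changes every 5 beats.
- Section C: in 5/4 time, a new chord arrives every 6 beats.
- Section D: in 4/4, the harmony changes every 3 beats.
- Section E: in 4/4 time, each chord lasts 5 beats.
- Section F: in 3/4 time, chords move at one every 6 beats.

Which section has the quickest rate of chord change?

Section D

A: 7 beats/bar ÷ 6 beats/chord = 7/6 chords/bar.
B: 3 beats/bar ÷ 5 beats/chord = 0.6 chords/bar.
C: 5 beats/bar ÷ 6 beats/chord = 5/6 chords/bar.
D: 4 beats/bar ÷ 3 beats/chord = 4/3 chords/bar.
E: 4 beats/bar ÷ 5 beats/chord = 0.8 chords/bar.
F: 3 beats/bar ÷ 6 beats/chord = 0.5 chords/bar.
Fastest is D at 4/3 chords/bar.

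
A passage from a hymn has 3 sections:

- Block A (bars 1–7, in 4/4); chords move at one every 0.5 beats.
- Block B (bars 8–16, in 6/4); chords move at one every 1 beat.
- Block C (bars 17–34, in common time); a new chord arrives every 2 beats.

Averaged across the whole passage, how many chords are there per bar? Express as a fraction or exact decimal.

73/17 chords per bar

A: 7 bars of 4 beats is 28 beats; at 0.5 beats each that's 56 chords.
B: 9 bars of 6 beats is 54 beats; at 1 beat each that's 54 chords.
C: 18 bars of 4 beats is 72 beats; at 2 beats each that's 36 chords.
Overall: 146 chords over 34 bars → 146/34 = 73/17 chords per bar.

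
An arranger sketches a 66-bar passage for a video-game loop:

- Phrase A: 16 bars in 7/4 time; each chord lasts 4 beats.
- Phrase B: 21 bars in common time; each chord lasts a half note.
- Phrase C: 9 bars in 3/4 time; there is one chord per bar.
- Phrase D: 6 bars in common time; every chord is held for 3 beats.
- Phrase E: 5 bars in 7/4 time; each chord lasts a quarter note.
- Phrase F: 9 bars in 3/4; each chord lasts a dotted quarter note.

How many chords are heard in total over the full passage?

A: 16·7 = 112 beats, 112/4 = 28 chords.
B: 21·4 = 84 beats, 84/2 = 42 chords.
C: 9·3 = 27 beats, 27/3 = 9 chords.
D: 6·4 = 24 beats, 24/3 = 8 chords.
E: 5·7 = 35 beats, 35/1 = 35 chords.
F: 9·3 = 27 beats, 27/1.5 = 18 chords.
Total: 28 + 42 + 9 + 8 + 35 + 18 = 140.

140 chords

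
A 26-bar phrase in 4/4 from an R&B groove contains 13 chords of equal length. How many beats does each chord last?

26 bars × 4 beats/bar = 104 beats total.
104 beats ÷ 13 chords = 8 beats per chord.

8 beats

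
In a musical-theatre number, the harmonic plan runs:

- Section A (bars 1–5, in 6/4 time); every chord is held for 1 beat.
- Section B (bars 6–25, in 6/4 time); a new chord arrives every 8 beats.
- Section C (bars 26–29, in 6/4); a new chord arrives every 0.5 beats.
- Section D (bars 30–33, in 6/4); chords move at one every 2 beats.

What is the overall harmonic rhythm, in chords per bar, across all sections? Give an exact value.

A: 5 bars of 6 beats is 30 beats; at 1 beat each that's 30 chords.
B: 20 bars of 6 beats is 120 beats; at 8 beats each that's 15 chords.
C: 4 bars of 6 beats is 24 beats; at 0.5 beats each that's 48 chords.
D: 4 bars of 6 beats is 24 beats; at 2 beats each that's 12 chords.
Overall: 105 chords over 33 bars → 105/33 = 35/11 chords per bar.

35/11 chords per bar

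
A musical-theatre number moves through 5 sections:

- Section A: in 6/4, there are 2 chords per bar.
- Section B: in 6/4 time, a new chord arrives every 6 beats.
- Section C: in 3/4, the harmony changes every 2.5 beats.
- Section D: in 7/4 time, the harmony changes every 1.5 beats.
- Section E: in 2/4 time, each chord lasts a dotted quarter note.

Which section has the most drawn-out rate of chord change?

A: each chord is 3 beats in 6/4, so 2 per bar.
B: each chord is 6 beats in 6/4, so 1 per bar.
C: each chord is 2.5 beats in 3/4, so 1.2 per bar.
D: each chord is 1.5 beats in 7/4, so 14/3 per bar.
E: each chord is 1.5 beats in 2/4, so 4/3 per bar.
Slowest is B at 1 chords/bar.

Section B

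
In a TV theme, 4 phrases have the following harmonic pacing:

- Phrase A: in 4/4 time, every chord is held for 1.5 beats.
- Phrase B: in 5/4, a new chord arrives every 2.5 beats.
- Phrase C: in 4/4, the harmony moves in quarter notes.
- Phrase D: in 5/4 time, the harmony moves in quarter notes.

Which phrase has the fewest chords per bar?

Phrase B

A: each chord is 1.5 beats in 4/4, so 8/3 per bar.
B: each chord is 2.5 beats in 5/4, so 2 per bar.
C: each chord is 1 beat in 4/4, so 4 per bar.
D: each chord is 1 beat in 5/4, so 5 per bar.
Slowest is B at 2 chords/bar.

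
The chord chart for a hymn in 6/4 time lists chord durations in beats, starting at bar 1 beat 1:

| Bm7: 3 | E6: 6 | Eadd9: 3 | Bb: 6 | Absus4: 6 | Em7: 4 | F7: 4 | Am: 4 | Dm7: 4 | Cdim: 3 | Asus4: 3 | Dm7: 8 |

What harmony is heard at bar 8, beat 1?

Beat 1 of bar 8 is beat (8−1)×6 + 1 = 43 overall.
Running totals: Bm7 ends at 3, E6 ends at 9, Eadd9 ends at 12, Bb ends at 18, Absus4 ends at 24, Em7 ends at 28, F7 ends at 32, Am ends at 36, Dm7 ends at 40, Cdim ends at 43.
Beat 43 falls within Cdim.

Cdim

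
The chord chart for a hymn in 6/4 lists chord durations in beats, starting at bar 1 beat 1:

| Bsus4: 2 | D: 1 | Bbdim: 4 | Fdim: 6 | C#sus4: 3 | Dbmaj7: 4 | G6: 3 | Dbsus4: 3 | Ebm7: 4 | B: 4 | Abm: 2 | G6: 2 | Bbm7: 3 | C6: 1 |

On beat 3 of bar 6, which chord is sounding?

Beat 3 of bar 6 is beat (6−1)×6 + 3 = 33 overall.
Running totals: Bsus4 ends at 2, D ends at 3, Bbdim ends at 7, Fdim ends at 13, C#sus4 ends at 16, Dbmaj7 ends at 20, G6 ends at 23, Dbsus4 ends at 26, Ebm7 ends at 30, B ends at 34.
Beat 33 falls within B.

B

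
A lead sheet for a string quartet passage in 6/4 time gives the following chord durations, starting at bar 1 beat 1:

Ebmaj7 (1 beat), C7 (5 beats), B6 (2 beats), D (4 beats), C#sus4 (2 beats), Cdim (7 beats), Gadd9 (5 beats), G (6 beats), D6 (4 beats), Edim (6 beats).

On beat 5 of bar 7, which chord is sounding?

Beat 5 of bar 7 is beat (7−1)×6 + 5 = 41 overall.
Running totals: Ebmaj7 ends at 1, C7 ends at 6, B6 ends at 8, D ends at 12, C#sus4 ends at 14, Cdim ends at 21, Gadd9 ends at 26, G ends at 32, D6 ends at 36, Edim ends at 42.
Beat 41 falls within Edim.

Edim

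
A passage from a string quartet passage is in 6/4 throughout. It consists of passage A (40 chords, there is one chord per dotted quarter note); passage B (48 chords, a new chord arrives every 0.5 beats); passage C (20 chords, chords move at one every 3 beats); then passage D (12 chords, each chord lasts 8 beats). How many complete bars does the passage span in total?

40 bars

A: 40 × 1.5 = 60 beats = 10 bars.
B: 48 × 0.5 = 24 beats = 4 bars.
C: 20 × 3 = 60 beats = 10 bars.
D: 12 × 8 = 96 beats = 16 bars.
Total: 10 + 4 + 10 + 16 = 40 bars.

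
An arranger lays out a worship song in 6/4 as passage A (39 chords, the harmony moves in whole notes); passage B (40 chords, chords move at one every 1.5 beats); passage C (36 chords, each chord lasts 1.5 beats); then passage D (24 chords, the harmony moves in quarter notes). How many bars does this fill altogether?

A: 39 × 4 = 156 beats = 26 bars.
B: 40 × 1.5 = 60 beats = 10 bars.
C: 36 × 1.5 = 54 beats = 9 bars.
D: 24 × 1 = 24 beats = 4 bars.
Total: 26 + 10 + 9 + 4 = 49 bars.

49 bars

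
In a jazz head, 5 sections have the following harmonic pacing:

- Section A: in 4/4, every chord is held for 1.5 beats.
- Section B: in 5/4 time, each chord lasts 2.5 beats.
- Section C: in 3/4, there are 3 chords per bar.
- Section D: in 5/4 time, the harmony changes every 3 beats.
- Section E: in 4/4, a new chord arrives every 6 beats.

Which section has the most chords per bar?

Section C

A: each chord is 1.5 beats in 4/4, so 8/3 per bar.
B: each chord is 2.5 beats in 5/4, so 2 per bar.
C: each chord is 1 beat in 3/4, so 3 per bar.
D: each chord is 3 beats in 5/4, so 5/3 per bar.
E: each chord is 6 beats in 4/4, so 2/3 per bar.
Fastest is C at 3 chords/bar.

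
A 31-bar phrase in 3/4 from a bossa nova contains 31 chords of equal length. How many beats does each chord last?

3 beats

31 bars × 3 beats/bar = 93 beats total.
93 beats ÷ 31 chords = 3 beats per chord.
(That is a dotted half note.)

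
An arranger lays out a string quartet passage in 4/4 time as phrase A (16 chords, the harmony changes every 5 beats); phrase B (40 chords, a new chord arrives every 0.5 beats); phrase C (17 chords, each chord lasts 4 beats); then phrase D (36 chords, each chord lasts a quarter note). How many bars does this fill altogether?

51 bars

A: 16 × 5 = 80 beats = 20 bars.
B: 40 × 0.5 = 20 beats = 5 bars.
C: 17 × 4 = 68 beats = 17 bars.
D: 36 × 1 = 36 beats = 9 bars.
Total: 20 + 5 + 17 + 9 = 51 bars.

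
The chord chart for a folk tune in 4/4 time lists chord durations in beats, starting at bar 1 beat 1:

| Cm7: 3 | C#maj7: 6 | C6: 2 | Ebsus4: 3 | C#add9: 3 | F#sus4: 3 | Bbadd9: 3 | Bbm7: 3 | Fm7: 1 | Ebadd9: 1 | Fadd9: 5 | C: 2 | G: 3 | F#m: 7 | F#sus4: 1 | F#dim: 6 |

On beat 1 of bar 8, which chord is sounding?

Beat 1 of bar 8 is beat (8−1)×4 + 1 = 29 overall.
Running totals: Cm7 ends at 3, C#maj7 ends at 9, C6 ends at 11, Ebsus4 ends at 14, C#add9 ends at 17, F#sus4 ends at 20, Bbadd9 ends at 23, Bbm7 ends at 26, Fm7 ends at 27, Ebadd9 ends at 28, Fadd9 ends at 33.
Beat 29 falls within Fadd9.

Fadd9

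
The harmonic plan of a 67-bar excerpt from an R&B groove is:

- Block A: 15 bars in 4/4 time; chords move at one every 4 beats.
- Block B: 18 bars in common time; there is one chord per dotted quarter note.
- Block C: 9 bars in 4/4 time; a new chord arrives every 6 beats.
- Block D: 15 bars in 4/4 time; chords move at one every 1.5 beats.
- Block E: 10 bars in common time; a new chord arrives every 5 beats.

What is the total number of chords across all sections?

A: 15·4 = 60 beats, 60/4 = 15 chords.
B: 18·4 = 72 beats, 72/1.5 = 48 chords.
C: 9·4 = 36 beats, 36/6 = 6 chords.
D: 15·4 = 60 beats, 60/1.5 = 40 chords.
E: 10·4 = 40 beats, 40/5 = 8 chords.
Total: 15 + 48 + 6 + 40 + 8 = 117.

117 chords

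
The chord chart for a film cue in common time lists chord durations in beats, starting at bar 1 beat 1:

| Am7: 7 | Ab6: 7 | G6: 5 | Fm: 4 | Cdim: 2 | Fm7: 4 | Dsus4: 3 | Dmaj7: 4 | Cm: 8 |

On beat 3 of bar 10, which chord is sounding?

Cm

Beat 3 of bar 10 is beat (10−1)×4 + 3 = 39 overall.
Running totals: Am7 ends at 7, Ab6 ends at 14, G6 ends at 19, Fm ends at 23, Cdim ends at 25, Fm7 ends at 29, Dsus4 ends at 32, Dmaj7 ends at 36, Cm ends at 44.
Beat 39 falls within Cm.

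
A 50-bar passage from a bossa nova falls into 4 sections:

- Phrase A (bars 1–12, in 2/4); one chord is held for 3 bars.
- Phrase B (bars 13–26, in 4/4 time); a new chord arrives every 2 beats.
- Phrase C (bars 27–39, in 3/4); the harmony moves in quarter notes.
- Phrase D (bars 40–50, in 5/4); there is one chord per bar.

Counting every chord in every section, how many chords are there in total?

A has 24 beats and chords last 6 each, so 4 chords.
B has 56 beats and chords last 2 each, so 28 chords.
C has 39 beats and chords last 1 each, so 39 chords.
D has 55 beats and chords last 5 each, so 11 chords.
Total: 4 + 28 + 39 + 11 = 82.

82 chords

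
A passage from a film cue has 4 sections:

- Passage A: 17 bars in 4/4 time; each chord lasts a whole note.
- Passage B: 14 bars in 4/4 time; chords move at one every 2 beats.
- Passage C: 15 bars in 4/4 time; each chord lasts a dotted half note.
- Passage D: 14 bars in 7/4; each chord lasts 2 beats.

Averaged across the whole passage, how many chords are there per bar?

A: 17 × 4 = 68 beats ÷ 4 = 17 chords.
B: 14 × 4 = 56 beats ÷ 2 = 28 chords.
C: 15 × 4 = 60 beats ÷ 3 = 20 chords.
D: 14 × 7 = 98 beats ÷ 2 = 49 chords.
Overall: 114 chords over 60 bars → 114/60 = 1.9 chords per bar.

1.9 chords per bar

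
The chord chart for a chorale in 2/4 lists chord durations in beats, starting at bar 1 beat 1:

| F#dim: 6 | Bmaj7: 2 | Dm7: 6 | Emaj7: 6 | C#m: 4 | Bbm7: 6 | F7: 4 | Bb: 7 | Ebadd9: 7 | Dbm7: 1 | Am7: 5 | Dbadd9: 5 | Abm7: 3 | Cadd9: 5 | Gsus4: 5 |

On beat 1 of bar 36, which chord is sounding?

Beat 1 of bar 36 is beat (36−1)×2 + 1 = 71 overall.
Running totals: F#dim ends at 6, Bmaj7 ends at 8, Dm7 ends at 14, Emaj7 ends at 20, C#m ends at 24, Bbm7 ends at 30, F7 ends at 34, Bb ends at 41, Ebadd9 ends at 48, Dbm7 ends at 49, Am7 ends at 54, Dbadd9 ends at 59, Abm7 ends at 62, Cadd9 ends at 67, Gsus4 ends at 72.
Beat 71 falls within Gsus4.

Gsus4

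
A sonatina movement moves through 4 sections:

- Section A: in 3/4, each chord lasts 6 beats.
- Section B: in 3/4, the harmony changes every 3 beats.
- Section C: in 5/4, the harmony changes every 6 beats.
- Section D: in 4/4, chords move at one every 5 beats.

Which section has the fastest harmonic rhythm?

Section B

A: 3 beats/bar ÷ 6 beats/chord = 0.5 chords/bar.
B: 3 beats/bar ÷ 3 beats/chord = 1 chord/bar.
C: 5 beats/bar ÷ 6 beats/chord = 5/6 chords/bar.
D: 4 beats/bar ÷ 5 beats/chord = 0.8 chords/bar.
Fastest is B at 1 chords/bar.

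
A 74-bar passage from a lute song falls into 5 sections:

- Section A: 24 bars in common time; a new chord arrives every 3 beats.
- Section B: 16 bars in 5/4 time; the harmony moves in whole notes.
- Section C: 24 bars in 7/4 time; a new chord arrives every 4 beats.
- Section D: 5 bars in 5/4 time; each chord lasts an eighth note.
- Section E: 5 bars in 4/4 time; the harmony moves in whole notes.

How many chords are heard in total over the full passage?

A has 96 beats and chords last 3 each, so 32 chords.
B has 80 beats and chords last 4 each, so 20 chords.
C has 168 beats and chords last 4 each, so 42 chords.
D has 25 beats and chords last 0.5 each, so 50 chords.
E has 20 beats and chords last 4 each, so 5 chords.
Total: 32 + 20 + 42 + 50 + 5 = 149.

149 chords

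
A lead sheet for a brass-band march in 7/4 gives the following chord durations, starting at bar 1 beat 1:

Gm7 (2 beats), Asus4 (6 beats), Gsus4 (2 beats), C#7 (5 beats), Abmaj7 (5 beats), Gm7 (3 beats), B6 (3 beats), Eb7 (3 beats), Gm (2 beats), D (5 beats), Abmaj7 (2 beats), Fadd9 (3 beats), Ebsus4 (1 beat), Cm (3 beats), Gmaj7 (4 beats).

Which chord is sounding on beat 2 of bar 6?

Abmaj7

Beat 2 of bar 6 is beat (6−1)×7 + 2 = 37 overall.
Running totals: Gm7 ends at 2, Asus4 ends at 8, Gsus4 ends at 10, C#7 ends at 15, Abmaj7 ends at 20, Gm7 ends at 23, B6 ends at 26, Eb7 ends at 29, Gm ends at 31, D ends at 36, Abmaj7 ends at 38.
Beat 37 falls within Abmaj7.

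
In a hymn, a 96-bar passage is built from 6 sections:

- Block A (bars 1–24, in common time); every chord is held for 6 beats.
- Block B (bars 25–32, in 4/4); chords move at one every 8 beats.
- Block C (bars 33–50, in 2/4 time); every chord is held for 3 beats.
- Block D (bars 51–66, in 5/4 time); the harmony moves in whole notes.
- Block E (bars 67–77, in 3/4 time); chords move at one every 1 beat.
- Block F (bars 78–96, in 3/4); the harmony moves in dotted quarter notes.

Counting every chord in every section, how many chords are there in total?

A: 24 bars × 4 beats = 96 beats; 6 beats/chord → 16 chords.
B: 8 bars × 4 beats = 32 beats; 8 beats/chord → 4 chords.
C: 18 bars × 2 beats = 36 beats; 3 beats/chord → 12 chords.
D: 16 bars × 5 beats = 80 beats; 4 beats/chord → 20 chords.
E: 11 bars × 3 beats = 33 beats; 1 beat/chord → 33 chords.
F: 19 bars × 3 beats = 57 beats; 1.5 beats/chord → 38 chords.
Total: 16 + 4 + 12 + 20 + 33 + 38 = 123.

123 chords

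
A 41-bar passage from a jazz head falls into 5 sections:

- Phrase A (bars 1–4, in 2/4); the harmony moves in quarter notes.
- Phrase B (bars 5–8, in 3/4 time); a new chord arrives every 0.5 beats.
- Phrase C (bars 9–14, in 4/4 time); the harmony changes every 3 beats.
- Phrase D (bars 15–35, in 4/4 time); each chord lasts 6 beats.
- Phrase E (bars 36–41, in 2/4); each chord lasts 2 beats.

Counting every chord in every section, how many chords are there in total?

60 chords

A: 4·2 = 8 beats, 8/1 = 8 chords.
B: 4·3 = 12 beats, 12/0.5 = 24 chords.
C: 6·4 = 24 beats, 24/3 = 8 chords.
D: 21·4 = 84 beats, 84/6 = 14 chords.
E: 6·2 = 12 beats, 12/2 = 6 chords.
Total: 8 + 24 + 8 + 14 + 6 = 60.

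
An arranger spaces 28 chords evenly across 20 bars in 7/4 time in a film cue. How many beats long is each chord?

20 bars × 7 beats/bar = 140 beats total.
140 beats ÷ 28 chords = 5 beats per chord.

5 beats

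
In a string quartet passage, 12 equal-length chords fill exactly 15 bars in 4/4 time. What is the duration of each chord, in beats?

15 bars × 4 beats/bar = 60 beats total.
60 beats ÷ 12 chords = 5 beats per chord.

5 beats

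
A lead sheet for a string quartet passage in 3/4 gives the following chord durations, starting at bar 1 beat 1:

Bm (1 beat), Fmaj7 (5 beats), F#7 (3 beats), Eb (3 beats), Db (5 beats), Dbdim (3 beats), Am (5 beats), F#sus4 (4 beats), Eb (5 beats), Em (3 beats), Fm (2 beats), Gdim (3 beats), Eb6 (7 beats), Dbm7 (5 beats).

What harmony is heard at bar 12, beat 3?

Beat 3 of bar 12 is beat (12−1)×3 + 3 = 36 overall.
Running totals: Bm ends at 1, Fmaj7 ends at 6, F#7 ends at 9, Eb ends at 12, Db ends at 17, Dbdim ends at 20, Am ends at 25, F#sus4 ends at 29, Eb ends at 34, Em ends at 37.
Beat 36 falls within Em.

Em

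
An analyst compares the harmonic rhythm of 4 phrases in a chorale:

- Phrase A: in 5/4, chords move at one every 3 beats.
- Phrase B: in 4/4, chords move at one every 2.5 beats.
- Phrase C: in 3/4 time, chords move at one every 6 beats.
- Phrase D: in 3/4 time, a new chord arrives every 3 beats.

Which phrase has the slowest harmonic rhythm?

A: 5 beats/bar ÷ 3 beats/chord = 5/3 chords/bar.
B: 4 beats/bar ÷ 2.5 beats/chord = 1.6 chords/bar.
C: 3 beats/bar ÷ 6 beats/chord = 0.5 chords/bar.
D: 3 beats/bar ÷ 3 beats/chord = 1 chord/bar.
Slowest is C at 0.5 chords/bar.

Phrase C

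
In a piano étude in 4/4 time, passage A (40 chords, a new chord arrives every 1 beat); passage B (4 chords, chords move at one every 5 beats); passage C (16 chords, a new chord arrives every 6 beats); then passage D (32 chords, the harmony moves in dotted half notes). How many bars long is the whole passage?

A: 40 × 1 = 40 beats = 10 bars.
B: 4 × 5 = 20 beats = 5 bars.
C: 16 × 6 = 96 beats = 24 bars.
D: 32 × 3 = 96 beats = 24 bars.
Total: 10 + 5 + 24 + 24 = 63 bars.

63 bars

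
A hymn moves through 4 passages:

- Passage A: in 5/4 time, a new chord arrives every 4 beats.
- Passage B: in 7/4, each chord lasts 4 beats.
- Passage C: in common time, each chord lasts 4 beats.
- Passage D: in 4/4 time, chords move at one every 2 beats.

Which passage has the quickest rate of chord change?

Passage D

A: 5 beats/bar ÷ 4 beats/chord = 1.25 chords/bar.
B: 7 beats/bar ÷ 4 beats/chord = 1.75 chords/bar.
C: 4 beats/bar ÷ 4 beats/chord = 1 chord/bar.
D: 4 beats/bar ÷ 2 beats/chord = 2 chords/bar.
Fastest is D at 2 chords/bar.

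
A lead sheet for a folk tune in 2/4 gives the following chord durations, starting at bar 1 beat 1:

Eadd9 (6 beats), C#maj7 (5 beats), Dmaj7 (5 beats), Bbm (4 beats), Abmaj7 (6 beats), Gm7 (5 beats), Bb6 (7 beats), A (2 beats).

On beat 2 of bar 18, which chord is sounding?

Beat 2 of bar 18 is beat (18−1)×2 + 2 = 36 overall.
Running totals: Eadd9 ends at 6, C#maj7 ends at 11, Dmaj7 ends at 16, Bbm ends at 20, Abmaj7 ends at 26, Gm7 ends at 31, Bb6 ends at 38.
Beat 36 falls within Bb6.

Bb6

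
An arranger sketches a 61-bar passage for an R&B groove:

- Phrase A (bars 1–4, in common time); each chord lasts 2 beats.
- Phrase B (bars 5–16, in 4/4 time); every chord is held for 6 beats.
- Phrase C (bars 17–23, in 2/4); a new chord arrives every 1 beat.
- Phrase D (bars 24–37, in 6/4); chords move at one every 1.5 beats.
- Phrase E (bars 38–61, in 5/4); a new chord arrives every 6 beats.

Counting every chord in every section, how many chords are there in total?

A has 16 beats and chords last 2 each, so 8 chords.
B has 48 beats and chords last 6 each, so 8 chords.
C has 14 beats and chords last 1 each, so 14 chords.
D has 84 beats and chords last 1.5 each, so 56 chords.
E has 120 beats and chords last 6 each, so 20 chords.
Total: 8 + 8 + 14 + 56 + 20 = 106.

106 chords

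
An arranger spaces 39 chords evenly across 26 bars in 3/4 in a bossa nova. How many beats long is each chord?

2 beats

26 bars × 3 beats/bar = 78 beats total.
78 beats ÷ 39 chords = 2 beats per chord.
(That is a half note.)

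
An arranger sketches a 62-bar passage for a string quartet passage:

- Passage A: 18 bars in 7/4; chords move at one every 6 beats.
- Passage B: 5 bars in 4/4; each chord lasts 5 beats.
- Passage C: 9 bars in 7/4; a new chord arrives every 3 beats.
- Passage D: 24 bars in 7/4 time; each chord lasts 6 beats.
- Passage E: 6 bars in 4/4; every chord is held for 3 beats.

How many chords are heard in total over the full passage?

82 chords

A: 18 bars × 7 beats = 126 beats; 6 beats/chord → 21 chords.
B: 5 bars × 4 beats = 20 beats; 5 beats/chord → 4 chords.
C: 9 bars × 7 beats = 63 beats; 3 beats/chord → 21 chords.
D: 24 bars × 7 beats = 168 beats; 6 beats/chord → 28 chords.
E: 6 bars × 4 beats = 24 beats; 3 beats/chord → 8 chords.
Total: 21 + 4 + 21 + 28 + 8 = 82.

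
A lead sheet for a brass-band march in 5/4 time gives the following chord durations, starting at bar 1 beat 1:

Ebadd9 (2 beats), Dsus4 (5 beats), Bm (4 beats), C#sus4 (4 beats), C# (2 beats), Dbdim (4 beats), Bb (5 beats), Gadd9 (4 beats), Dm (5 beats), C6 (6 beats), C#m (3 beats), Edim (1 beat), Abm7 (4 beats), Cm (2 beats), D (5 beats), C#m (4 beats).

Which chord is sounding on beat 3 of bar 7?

Dm

Beat 3 of bar 7 is beat (7−1)×5 + 3 = 33 overall.
Running totals: Ebadd9 ends at 2, Dsus4 ends at 7, Bm ends at 11, C#sus4 ends at 15, C# ends at 17, Dbdim ends at 21, Bb ends at 26, Gadd9 ends at 30, Dm ends at 35.
Beat 33 falls within Dm.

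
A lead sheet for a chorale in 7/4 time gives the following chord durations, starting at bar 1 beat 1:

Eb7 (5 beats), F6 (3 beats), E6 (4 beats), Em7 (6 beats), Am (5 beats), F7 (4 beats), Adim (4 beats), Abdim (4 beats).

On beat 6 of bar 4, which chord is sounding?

F7

Beat 6 of bar 4 is beat (4−1)×7 + 6 = 27 overall.
Running totals: Eb7 ends at 5, F6 ends at 8, E6 ends at 12, Em7 ends at 18, Am ends at 23, F7 ends at 27.
Beat 27 falls within F7.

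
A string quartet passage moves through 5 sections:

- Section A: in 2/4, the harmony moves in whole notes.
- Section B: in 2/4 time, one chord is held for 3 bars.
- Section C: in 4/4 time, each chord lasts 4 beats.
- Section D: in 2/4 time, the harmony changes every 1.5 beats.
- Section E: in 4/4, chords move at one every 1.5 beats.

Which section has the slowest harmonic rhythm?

A: each chord is 4 beats in 2/4, so 0.5 per bar.
B: each chord is 6 beats in 2/4, so 1/3 per bar.
C: each chord is 4 beats in 4/4, so 1 per bar.
D: each chord is 1.5 beats in 2/4, so 4/3 per bar.
E: each chord is 1.5 beats in 4/4, so 8/3 per bar.
Slowest is B at 1/3 chords/bar.

Section B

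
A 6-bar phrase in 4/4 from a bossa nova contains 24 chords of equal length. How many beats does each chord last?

6 bars × 4 beats/bar = 24 beats total.
24 beats ÷ 24 chords = 1 beats per chord.
(That is a quarter note.)

1 beat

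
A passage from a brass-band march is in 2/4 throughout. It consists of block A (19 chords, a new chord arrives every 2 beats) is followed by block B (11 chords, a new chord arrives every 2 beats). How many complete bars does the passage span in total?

A: 19 × 2 = 38 beats = 19 bars.
B: 11 × 2 = 22 beats = 11 bars.
Total: 19 + 11 = 30 bars.

30 bars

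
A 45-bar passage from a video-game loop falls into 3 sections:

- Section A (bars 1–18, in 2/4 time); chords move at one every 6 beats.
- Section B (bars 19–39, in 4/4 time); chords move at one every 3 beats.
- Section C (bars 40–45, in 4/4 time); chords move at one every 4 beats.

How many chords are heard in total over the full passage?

A: 18·2 = 36 beats, 36/6 = 6 chords.
B: 21·4 = 84 beats, 84/3 = 28 chords.
C: 6·4 = 24 beats, 24/4 = 6 chords.
Total: 6 + 28 + 6 = 40.

40 chords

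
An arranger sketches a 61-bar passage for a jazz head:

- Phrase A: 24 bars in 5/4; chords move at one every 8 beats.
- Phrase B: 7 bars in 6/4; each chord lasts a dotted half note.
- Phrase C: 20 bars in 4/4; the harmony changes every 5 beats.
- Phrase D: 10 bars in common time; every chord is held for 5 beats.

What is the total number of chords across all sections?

A: 24 bars × 5 beats = 120 beats; 8 beats/chord → 15 chords.
B: 7 bars × 6 beats = 42 beats; 3 beats/chord → 14 chords.
C: 20 bars × 4 beats = 80 beats; 5 beats/chord → 16 chords.
D: 10 bars × 4 beats = 40 beats; 5 beats/chord → 8 chords.
Total: 15 + 14 + 16 + 8 = 53.

53 chords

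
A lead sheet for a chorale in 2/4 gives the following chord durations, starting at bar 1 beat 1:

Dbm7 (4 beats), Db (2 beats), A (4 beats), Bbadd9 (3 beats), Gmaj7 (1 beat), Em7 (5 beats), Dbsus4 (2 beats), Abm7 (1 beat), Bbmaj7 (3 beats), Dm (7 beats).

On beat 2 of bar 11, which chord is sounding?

Abm7

Beat 2 of bar 11 is beat (11−1)×2 + 2 = 22 overall.
Running totals: Dbm7 ends at 4, Db ends at 6, A ends at 10, Bbadd9 ends at 13, Gmaj7 ends at 14, Em7 ends at 19, Dbsus4 ends at 21, Abm7 ends at 22.
Beat 22 falls within Abm7.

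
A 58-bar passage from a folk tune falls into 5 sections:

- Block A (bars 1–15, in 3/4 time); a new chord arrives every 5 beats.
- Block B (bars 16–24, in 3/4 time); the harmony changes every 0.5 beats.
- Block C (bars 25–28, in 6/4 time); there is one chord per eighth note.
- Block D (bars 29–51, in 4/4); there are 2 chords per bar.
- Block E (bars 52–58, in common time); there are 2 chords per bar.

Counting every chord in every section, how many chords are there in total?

A has 45 beats and chords last 5 each, so 9 chords.
B has 27 beats and chords last 0.5 each, so 54 chords.
C has 24 beats and chords last 0.5 each, so 48 chords.
D has 92 beats and chords last 2 each, so 46 chords.
E has 28 beats and chords last 2 each, so 14 chords.
Total: 9 + 54 + 48 + 46 + 14 = 171.

171 chords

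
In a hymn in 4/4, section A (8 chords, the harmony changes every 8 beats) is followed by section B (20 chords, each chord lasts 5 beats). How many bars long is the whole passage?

41 bars

A: 8 × 8 = 64 beats = 16 bars.
B: 20 × 5 = 100 beats = 25 bars.
Total: 16 + 25 = 41 bars.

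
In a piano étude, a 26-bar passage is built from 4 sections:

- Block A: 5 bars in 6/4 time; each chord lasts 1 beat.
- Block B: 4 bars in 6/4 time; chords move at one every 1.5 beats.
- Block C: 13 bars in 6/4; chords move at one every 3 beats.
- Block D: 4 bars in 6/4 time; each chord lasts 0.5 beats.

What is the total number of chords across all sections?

120 chords

A has 30 beats and chords last 1 each, so 30 chords.
B has 24 beats and chords last 1.5 each, so 16 chords.
C has 78 beats and chords last 3 each, so 26 chords.
D has 24 beats and chords last 0.5 each, so 48 chords.
Total: 30 + 16 + 26 + 48 = 120.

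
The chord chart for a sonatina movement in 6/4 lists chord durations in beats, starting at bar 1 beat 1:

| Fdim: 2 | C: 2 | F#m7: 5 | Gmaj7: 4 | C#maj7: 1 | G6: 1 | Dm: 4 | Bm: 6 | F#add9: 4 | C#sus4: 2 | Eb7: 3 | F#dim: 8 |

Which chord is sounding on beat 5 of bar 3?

Dm

Beat 5 of bar 3 is beat (3−1)×6 + 5 = 17 overall.
Running totals: Fdim ends at 2, C ends at 4, F#m7 ends at 9, Gmaj7 ends at 13, C#maj7 ends at 14, G6 ends at 15, Dm ends at 19.
Beat 17 falls within Dm.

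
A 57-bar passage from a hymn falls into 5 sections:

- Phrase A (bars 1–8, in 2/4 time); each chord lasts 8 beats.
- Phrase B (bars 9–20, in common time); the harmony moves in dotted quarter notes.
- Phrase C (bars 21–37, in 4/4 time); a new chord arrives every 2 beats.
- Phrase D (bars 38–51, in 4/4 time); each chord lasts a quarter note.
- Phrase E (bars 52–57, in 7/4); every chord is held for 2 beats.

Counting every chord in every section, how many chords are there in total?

A has 16 beats and chords last 8 each, so 2 chords.
B has 48 beats and chords last 1.5 each, so 32 chords.
C has 68 beats and chords last 2 each, so 34 chords.
D has 56 beats and chords last 1 each, so 56 chords.
E has 42 beats and chords last 2 each, so 21 chords.
Total: 2 + 32 + 34 + 56 + 21 = 145.

145 chords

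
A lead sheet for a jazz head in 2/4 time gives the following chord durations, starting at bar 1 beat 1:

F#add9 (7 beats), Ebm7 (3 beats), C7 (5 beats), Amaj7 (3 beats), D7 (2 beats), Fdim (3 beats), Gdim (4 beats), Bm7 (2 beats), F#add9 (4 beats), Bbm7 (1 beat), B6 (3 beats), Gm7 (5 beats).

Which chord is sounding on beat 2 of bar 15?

Beat 2 of bar 15 is beat (15−1)×2 + 2 = 30 overall.
Running totals: F#add9 ends at 7, Ebm7 ends at 10, C7 ends at 15, Amaj7 ends at 18, D7 ends at 20, Fdim ends at 23, Gdim ends at 27, Bm7 ends at 29, F#add9 ends at 33.
Beat 30 falls within F#add9.

F#add9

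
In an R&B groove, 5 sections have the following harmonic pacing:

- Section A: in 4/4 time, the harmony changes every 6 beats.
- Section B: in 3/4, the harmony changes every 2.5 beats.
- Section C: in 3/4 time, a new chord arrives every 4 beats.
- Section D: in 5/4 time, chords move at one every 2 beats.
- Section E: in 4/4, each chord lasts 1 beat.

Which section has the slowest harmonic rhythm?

Section A

A: 4 beats/bar ÷ 6 beats/chord = 2/3 chords/bar.
B: 3 beats/bar ÷ 2.5 beats/chord = 1.2 chords/bar.
C: 3 beats/bar ÷ 4 beats/chord = 0.75 chords/bar.
D: 5 beats/bar ÷ 2 beats/chord = 2.5 chords/bar.
E: 4 beats/bar ÷ 1 beat/chord = 4 chords/bar.
Slowest is A at 2/3 chords/bar.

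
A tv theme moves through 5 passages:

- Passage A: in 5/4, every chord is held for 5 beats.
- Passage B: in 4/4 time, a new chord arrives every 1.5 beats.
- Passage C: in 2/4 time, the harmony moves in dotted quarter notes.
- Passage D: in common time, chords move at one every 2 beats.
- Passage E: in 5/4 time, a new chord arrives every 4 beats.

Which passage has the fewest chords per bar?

A: 5/5 = 1 chord/bar.
B: 4/1.5 = 8/3 chords/bar.
C: 2/1.5 = 4/3 chords/bar.
D: 4/2 = 2 chords/bar.
E: 5/4 = 1.25 chords/bar.
Slowest is A at 1 chords/bar.

Passage A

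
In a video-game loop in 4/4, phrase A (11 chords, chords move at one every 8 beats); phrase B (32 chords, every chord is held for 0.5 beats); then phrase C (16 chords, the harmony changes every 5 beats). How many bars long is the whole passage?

A: 11 × 8 = 88 beats = 22 bars.
B: 32 × 0.5 = 16 beats = 4 bars.
C: 16 × 5 = 80 beats = 20 bars.
Total: 22 + 4 + 20 = 46 bars.

46 bars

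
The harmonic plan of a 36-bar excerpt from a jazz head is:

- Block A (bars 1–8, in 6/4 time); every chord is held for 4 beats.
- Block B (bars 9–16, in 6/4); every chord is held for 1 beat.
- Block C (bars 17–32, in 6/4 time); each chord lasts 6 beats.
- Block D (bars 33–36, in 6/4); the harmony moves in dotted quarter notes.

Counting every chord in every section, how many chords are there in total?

A: 8·6 = 48 beats, 48/4 = 12 chords.
B: 8·6 = 48 beats, 48/1 = 48 chords.
C: 16·6 = 96 beats, 96/6 = 16 chords.
D: 4·6 = 24 beats, 24/1.5 = 16 chords.
Total: 12 + 48 + 16 + 16 = 92.

92 chords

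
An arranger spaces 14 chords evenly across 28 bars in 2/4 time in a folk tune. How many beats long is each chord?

28 bars × 2 beats/bar = 56 beats total.
56 beats ÷ 14 chords = 4 beats per chord.
(That is a whole note.)

4 beats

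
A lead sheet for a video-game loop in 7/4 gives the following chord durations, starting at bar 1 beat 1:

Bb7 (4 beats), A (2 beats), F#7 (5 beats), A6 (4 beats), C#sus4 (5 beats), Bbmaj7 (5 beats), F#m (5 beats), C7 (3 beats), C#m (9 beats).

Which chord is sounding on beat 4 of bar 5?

C7

Beat 4 of bar 5 is beat (5−1)×7 + 4 = 32 overall.
Running totals: Bb7 ends at 4, A ends at 6, F#7 ends at 11, A6 ends at 15, C#sus4 ends at 20, Bbmaj7 ends at 25, F#m ends at 30, C7 ends at 33.
Beat 32 falls within C7.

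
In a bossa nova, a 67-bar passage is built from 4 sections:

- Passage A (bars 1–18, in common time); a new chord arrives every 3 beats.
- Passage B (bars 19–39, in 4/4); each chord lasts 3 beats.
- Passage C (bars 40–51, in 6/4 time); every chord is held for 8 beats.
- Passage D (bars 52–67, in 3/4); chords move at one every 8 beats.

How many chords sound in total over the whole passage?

67 chords

A has 72 beats and chords last 3 each, so 24 chords.
B has 84 beats and chords last 3 each, so 28 chords.
C has 72 beats and chords last 8 each, so 9 chords.
D has 48 beats and chords last 8 each, so 6 chords.
Total: 24 + 28 + 9 + 6 = 67.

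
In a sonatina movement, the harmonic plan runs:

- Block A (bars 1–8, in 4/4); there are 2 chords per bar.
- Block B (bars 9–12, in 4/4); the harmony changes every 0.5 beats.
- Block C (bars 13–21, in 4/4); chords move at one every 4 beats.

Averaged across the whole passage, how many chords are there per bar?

A: 8 × 4 = 32 beats ÷ 2 = 16 chords.
B: 4 × 4 = 16 beats ÷ 0.5 = 32 chords.
C: 9 × 4 = 36 beats ÷ 4 = 9 chords.
Overall: 57 chords over 21 bars → 57/21 = 19/7 chords per bar.

19/7 chords per bar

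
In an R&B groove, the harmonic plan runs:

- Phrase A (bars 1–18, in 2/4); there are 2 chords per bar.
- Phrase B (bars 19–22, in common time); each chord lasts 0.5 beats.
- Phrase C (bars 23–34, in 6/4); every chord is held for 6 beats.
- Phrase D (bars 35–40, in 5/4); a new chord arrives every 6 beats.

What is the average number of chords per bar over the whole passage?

A: 18 × 2 = 36 beats ÷ 1 = 36 chords.
B: 4 × 4 = 16 beats ÷ 0.5 = 32 chords.
C: 12 × 6 = 72 beats ÷ 6 = 12 chords.
D: 6 × 5 = 30 beats ÷ 6 = 5 chords.
Overall: 85 chords over 40 bars → 85/40 = 2.125 chords per bar.

2.125 chords per bar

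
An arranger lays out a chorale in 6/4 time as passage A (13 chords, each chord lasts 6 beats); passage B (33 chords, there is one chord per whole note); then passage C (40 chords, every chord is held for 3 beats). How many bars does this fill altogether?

A: 13 × 6 = 78 beats = 13 bars.
B: 33 × 4 = 132 beats = 22 bars.
C: 40 × 3 = 120 beats = 20 bars.
Total: 13 + 22 + 20 = 55 bars.

55 bars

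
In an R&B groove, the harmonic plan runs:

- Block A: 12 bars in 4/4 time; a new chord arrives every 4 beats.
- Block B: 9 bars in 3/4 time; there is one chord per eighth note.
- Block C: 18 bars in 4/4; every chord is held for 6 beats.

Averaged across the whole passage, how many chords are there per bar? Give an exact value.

A: 12 × 4 = 48 beats ÷ 4 = 12 chords.
B: 9 × 3 = 27 beats ÷ 0.5 = 54 chords.
C: 18 × 4 = 72 beats ÷ 6 = 12 chords.
Overall: 78 chords over 39 bars → 78/39 = 2 chords per bar.

2 chords per bar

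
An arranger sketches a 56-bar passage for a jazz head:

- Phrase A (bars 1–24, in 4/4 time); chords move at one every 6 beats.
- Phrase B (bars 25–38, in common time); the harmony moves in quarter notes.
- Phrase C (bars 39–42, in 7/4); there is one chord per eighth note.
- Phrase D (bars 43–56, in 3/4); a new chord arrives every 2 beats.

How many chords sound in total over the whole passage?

A has 96 beats and chords last 6 each, so 16 chords.
B has 56 beats and chords last 1 each, so 56 chords.
C has 28 beats and chords last 0.5 each, so 56 chords.
D has 42 beats and chords last 2 each, so 21 chords.
Total: 16 + 56 + 56 + 21 = 149.

149 chords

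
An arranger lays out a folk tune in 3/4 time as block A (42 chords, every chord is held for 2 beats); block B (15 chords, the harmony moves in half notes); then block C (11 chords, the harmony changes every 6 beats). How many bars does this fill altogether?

60 bars

A: 42 × 2 = 84 beats = 28 bars.
B: 15 × 2 = 30 beats = 10 bars.
C: 11 × 6 = 66 beats = 22 bars.
Total: 28 + 10 + 22 = 60 bars.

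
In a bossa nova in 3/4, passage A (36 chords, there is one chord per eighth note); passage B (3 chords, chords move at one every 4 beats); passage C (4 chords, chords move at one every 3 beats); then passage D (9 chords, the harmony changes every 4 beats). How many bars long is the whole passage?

26 bars

A: 36 × 0.5 = 18 beats = 6 bars.
B: 3 × 4 = 12 beats = 4 bars.
C: 4 × 3 = 12 beats = 4 bars.
D: 9 × 4 = 36 beats = 12 bars.
Total: 6 + 4 + 4 + 12 = 26 bars.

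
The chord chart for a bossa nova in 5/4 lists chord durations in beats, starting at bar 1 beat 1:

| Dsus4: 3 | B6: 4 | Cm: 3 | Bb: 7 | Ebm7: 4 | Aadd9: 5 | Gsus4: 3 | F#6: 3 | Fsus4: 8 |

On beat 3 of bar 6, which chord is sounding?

Beat 3 of bar 6 is beat (6−1)×5 + 3 = 28 overall.
Running totals: Dsus4 ends at 3, B6 ends at 7, Cm ends at 10, Bb ends at 17, Ebm7 ends at 21, Aadd9 ends at 26, Gsus4 ends at 29.
Beat 28 falls within Gsus4.

Gsus4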